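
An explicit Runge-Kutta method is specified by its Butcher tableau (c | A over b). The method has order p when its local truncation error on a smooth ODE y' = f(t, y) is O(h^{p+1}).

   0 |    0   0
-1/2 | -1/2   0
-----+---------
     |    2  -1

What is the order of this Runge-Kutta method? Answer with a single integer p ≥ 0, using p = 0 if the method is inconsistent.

2

b = (2, -1)
c = (0, -1/2)
Σ b_i: 2·1 + (-1)·1 = 1 ✓
b·c: (-1)·(-1/2) = 1/2 ✓; 2 stages ⇒ order 2.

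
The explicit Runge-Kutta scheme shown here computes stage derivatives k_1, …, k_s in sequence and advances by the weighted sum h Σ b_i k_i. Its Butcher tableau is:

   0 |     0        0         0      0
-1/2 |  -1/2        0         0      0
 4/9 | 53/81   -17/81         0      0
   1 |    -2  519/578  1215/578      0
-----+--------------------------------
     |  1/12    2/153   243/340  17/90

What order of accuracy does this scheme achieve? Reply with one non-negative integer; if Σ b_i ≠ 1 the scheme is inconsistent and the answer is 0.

b = (1/12, 2/153, 243/340, 17/90)
c = (0, -1/2, 4/9, 1)
Ac = (0, 0, 17/162, 33/68)
Σ b_i: 1/12·1 + 2/153·1 + 243/340·1 + 17/90·1 = 1 ✓
b·c: 2/153·(-1/2) + 243/340·4/9 + 17/90·1 = 1/2 ✓
b·c²: 2/153·1/4 + 243/340·16/81 + 17/90·1 = 1/3 ✓
b·Ac: 243/340·17/162 + 17/90·33/68 = 1/6 ✓
b·c³: 2/153·(-1/8) + 243/340·64/729 + 17/90·1 = 1/4 ✓
b·(c∘Ac): 243/340·34/729 + 17/90·33/68 = 1/8 ✓
b·Ac²: 243/340·(-17/324) + 17/90·87/136 = 1/12 ✓
b·A²c: 17/90·15/68 = 1/24 ✓; 4 stages ⇒ order 4.

4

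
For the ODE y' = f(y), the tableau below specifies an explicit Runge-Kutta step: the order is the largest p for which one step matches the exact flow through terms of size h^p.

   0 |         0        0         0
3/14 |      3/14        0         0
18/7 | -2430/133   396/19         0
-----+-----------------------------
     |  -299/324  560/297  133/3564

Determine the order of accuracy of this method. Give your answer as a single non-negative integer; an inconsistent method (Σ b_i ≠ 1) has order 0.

3

b = (-299/324, 560/297, 133/3564)
c = (0, 3/14, 18/7)
Ac = (0, 0, 594/133)
Σ b_i: (-299/324)·1 + 560/297·1 + 133/3564·1 = 1 ✓
b·c: 560/297·3/14 + 133/3564·18/7 = 1/2 ✓
b·c²: 560/297·9/196 + 133/3564·324/49 = 1/3 ✓
b·Ac: 133/3564·594/133 = 1/6 ✓; 3 stages ⇒ order 3.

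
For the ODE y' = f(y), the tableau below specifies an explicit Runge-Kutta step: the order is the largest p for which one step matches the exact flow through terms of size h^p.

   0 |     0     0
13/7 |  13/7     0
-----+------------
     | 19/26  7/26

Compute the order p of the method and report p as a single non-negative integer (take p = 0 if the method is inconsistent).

b = (19/26, 7/26)
c = (0, 13/7)
Σ b_i: 19/26·1 + 7/26·1 = 1 ✓
b·c: 7/26·13/7 = 1/2 ✓; 2 stages ⇒ order 2.

2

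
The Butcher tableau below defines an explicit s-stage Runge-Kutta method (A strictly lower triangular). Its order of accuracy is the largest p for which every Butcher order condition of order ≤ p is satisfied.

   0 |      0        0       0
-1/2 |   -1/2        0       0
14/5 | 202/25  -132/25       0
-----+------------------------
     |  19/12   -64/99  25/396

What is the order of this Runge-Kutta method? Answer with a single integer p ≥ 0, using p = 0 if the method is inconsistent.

3

b = (19/12, -64/99, 25/396)
c = (0, -1/2, 14/5)
Ac = (0, 0, 66/25)
Σ b_i: 19/12·1 + (-64/99)·1 + 25/396·1 = 1 ✓
b·c: (-64/99)·(-1/2) + 25/396·14/5 = 1/2 ✓
b·c²: (-64/99)·1/4 + 25/396·196/25 = 1/3 ✓
b·Ac: 25/396·66/25 = 1/6 ✓; 3 stages ⇒ order 3.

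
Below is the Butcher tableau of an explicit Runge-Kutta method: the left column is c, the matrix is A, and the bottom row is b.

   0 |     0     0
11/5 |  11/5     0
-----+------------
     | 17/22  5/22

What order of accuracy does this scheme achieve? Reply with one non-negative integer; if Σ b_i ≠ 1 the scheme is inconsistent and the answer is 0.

2

b = (17/22, 5/22)
c = (0, 11/5)
Σ b_i: 17/22·1 + 5/22·1 = 1 ✓
b·c: 5/22·11/5 = 1/2 ✓; 2 stages ⇒ order 2.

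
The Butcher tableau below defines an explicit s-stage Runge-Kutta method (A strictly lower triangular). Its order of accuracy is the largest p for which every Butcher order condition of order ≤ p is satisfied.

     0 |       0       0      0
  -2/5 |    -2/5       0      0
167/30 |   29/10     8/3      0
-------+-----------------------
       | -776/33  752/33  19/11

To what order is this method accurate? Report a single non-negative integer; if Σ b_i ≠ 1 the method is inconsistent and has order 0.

b = (-776/33, 752/33, 19/11)
c = (0, -2/5, 167/30)
Ac = (0, 0, -16/15)
Σ b_i: (-776/33)·1 + 752/33·1 + 19/11·1 = 1 ✓
b·c: 752/33·(-2/5) + 19/11·167/30 = 1/2 ✓
b·c²: 752/33·4/25 + 19/11·27889/900 = 565987/9900 ≠ 1/3 ⇒ order 2.
b·Ac: 19/11·(-16/15) = -304/165 ≠ 1/6

2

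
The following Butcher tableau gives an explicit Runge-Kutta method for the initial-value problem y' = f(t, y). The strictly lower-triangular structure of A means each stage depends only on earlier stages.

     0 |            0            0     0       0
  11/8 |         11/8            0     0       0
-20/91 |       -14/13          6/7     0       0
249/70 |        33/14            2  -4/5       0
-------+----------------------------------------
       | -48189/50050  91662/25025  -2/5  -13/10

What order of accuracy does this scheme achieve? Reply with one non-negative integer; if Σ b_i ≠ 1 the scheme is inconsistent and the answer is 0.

b = (-48189/50050, 91662/25025, -2/5, -13/10)
c = (0, 11/8, -20/91, 249/70)
Ac = (0, 0, 33/28, 1065/364)
Σ b_i: (-48189/50050)·1 + 91662/25025·1 + (-2/5)·1 + (-13/10)·1 = 1 ✓
b·c: 91662/25025·11/8 + (-2/5)·(-20/91) + (-13/10)·249/70 = 1/2 ✓
b·c²: 91662/25025·121/64 + (-2/5)·400/8281 + (-13/10)·62001/4900 = -316120633/33124000 ≠ 1/3 ⇒ order 2.
b·Ac: (-2/5)·33/28 + (-13/10)·1065/364 = -171/40 ≠ 1/6

2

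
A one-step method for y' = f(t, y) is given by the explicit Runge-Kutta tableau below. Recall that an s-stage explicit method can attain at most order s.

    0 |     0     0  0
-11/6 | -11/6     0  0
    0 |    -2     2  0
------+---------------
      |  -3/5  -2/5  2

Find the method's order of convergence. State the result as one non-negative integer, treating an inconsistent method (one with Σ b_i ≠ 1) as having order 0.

b = (-3/5, -2/5, 2)
c = (0, -11/6, 0)
Ac = (0, 0, -11/3)
Σ b_i: (-3/5)·1 + (-2/5)·1 + 2·1 = 1 ✓
b·c: (-2/5)·(-11/6) = 11/15 ≠ 1/2 ⇒ order 1.

1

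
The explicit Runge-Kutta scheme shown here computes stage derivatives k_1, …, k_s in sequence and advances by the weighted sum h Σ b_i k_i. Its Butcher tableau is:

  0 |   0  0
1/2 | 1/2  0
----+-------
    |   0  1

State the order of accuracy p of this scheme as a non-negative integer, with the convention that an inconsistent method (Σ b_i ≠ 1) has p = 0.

2

b = (0, 1)
c = (0, 1/2)
Σ b_i: 1·1 = 1 ✓
b·c: 1·1/2 = 1/2 ✓; 2 stages ⇒ order 2.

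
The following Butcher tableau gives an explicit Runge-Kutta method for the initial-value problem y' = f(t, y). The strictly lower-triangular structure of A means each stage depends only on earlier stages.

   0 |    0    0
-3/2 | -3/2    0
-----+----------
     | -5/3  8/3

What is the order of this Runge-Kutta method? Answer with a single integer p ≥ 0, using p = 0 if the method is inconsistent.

1

b = (-5/3, 8/3)
c = (0, -3/2)
Σ b_i: (-5/3)·1 + 8/3·1 = 1 ✓
b·c: 8/3·(-3/2) = -4 ≠ 1/2 ⇒ order 1.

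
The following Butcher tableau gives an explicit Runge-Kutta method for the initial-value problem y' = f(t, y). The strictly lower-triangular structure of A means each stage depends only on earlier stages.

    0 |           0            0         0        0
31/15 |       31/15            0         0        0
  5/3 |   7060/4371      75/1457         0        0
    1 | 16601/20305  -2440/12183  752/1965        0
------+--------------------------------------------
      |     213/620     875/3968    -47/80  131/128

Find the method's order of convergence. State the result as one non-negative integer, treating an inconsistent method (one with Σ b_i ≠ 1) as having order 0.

b = (213/620, 875/3968, -47/80, 131/128)
c = (0, 31/15, 5/3, 1)
Ac = (0, 0, 5/47, 88/393)
Σ b_i: 213/620·1 + 875/3968·1 + (-47/80)·1 + 131/128·1 = 1 ✓
b·c: 875/3968·31/15 + (-47/80)·5/3 + 131/128·1 = 1/2 ✓
b·c²: 875/3968·961/225 + (-47/80)·25/9 + 131/128·1 = 1/3 ✓
b·Ac: (-47/80)·5/47 + 131/128·88/393 = 1/6 ✓
b·c³: 875/3968·29791/3375 + (-47/80)·125/27 + 131/128·1 = 1/4 ✓
b·(c∘Ac): (-47/80)·25/141 + 131/128·88/393 = 1/8 ✓
b·Ac²: (-47/80)·31/141 + 131/128·136/655 = 1/12 ✓
b·A²c: 131/128·16/393 = 1/24 ✓; 4 stages ⇒ order 4.

4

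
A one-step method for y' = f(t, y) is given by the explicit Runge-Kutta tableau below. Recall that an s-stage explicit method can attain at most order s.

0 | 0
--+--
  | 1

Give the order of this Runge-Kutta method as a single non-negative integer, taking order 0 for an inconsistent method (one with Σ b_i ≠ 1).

b = (1)
c = (0)
Σ b_i: 1·1 = 1 ✓; 1 stage ⇒ order 1.

1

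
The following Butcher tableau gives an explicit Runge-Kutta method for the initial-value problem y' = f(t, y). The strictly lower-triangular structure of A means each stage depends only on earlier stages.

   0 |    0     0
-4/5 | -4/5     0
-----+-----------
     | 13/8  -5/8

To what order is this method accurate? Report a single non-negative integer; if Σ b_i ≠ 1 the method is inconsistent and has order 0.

2

b = (13/8, -5/8)
c = (0, -4/5)
Σ b_i: 13/8·1 + (-5/8)·1 = 1 ✓
b·c: (-5/8)·(-4/5) = 1/2 ✓; 2 stages ⇒ order 2.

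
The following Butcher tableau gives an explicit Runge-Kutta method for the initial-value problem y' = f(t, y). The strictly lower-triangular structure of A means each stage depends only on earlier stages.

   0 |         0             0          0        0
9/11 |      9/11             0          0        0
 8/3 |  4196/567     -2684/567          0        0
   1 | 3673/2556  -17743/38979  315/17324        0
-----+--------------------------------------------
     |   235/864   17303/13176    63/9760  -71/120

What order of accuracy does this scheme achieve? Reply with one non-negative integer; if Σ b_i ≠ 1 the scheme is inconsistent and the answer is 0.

b = (235/864, 17303/13176, 63/9760, -71/120)
c = (0, 9/11, 8/3, 1)
Ac = (0, 0, -244/63, -23/71)
Σ b_i: 235/864·1 + 17303/13176·1 + 63/9760·1 + (-71/120)·1 = 1 ✓
b·c: 17303/13176·9/11 + 63/9760·8/3 + (-71/120)·1 = 1/2 ✓
b·c²: 17303/13176·81/121 + 63/9760·64/9 + (-71/120)·1 = 1/3 ✓
b·Ac: 63/9760·(-244/63) + (-71/120)·(-23/71) = 1/6 ✓
b·c³: 17303/13176·729/1331 + 63/9760·512/27 + (-71/120)·1 = 1/4 ✓
b·(c∘Ac): 63/9760·(-1952/189) + (-71/120)·(-23/71) = 1/8 ✓
b·Ac²: 63/9760·(-244/77) + (-71/120)·(-137/781) = 1/12 ✓
b·A²c: (-71/120)·(-5/71) = 1/24 ✓; 4 stages ⇒ order 4.

4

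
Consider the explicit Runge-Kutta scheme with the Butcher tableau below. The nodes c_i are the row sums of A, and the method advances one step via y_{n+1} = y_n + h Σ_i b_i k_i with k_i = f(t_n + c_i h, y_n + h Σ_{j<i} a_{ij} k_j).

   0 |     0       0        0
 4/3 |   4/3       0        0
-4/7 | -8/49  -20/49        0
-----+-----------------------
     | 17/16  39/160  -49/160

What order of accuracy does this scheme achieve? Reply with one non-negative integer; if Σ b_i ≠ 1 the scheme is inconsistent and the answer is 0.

3

b = (17/16, 39/160, -49/160)
c = (0, 4/3, -4/7)
Ac = (0, 0, -80/147)
Σ b_i: 17/16·1 + 39/160·1 + (-49/160)·1 = 1 ✓
b·c: 39/160·4/3 + (-49/160)·(-4/7) = 1/2 ✓
b·c²: 39/160·16/9 + (-49/160)·16/49 = 1/3 ✓
b·Ac: (-49/160)·(-80/147) = 1/6 ✓; 3 stages ⇒ order 3.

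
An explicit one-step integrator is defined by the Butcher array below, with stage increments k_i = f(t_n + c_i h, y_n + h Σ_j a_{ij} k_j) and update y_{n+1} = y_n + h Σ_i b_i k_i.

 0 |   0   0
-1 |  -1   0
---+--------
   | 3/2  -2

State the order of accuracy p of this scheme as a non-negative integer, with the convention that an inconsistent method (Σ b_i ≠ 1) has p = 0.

b = (3/2, -2)
c = (0, -1)
Σ b_i: 3/2·1 + (-2)·1 = -1/2 ≠ 1 ⇒ order 0.

0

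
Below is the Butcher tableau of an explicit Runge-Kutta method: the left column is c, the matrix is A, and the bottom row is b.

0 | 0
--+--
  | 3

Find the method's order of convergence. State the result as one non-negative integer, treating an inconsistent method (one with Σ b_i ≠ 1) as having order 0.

b = (3)
c = (0)
Σ b_i: 3·1 = 3 ≠ 1 ⇒ order 0.

0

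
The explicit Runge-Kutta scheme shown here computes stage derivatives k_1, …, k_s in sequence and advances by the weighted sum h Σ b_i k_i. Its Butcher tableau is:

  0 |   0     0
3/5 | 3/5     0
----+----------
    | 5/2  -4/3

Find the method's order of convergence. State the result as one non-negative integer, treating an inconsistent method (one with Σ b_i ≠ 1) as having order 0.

b = (5/2, -4/3)
c = (0, 3/5)
Σ b_i: 5/2·1 + (-4/3)·1 = 7/6 ≠ 1 ⇒ order 0.

0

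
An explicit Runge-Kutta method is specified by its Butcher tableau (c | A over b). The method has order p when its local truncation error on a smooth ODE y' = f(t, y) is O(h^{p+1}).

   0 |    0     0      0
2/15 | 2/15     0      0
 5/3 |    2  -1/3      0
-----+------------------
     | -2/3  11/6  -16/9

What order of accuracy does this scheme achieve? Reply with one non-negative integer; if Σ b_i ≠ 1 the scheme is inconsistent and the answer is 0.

0

b = (-2/3, 11/6, -16/9)
c = (0, 2/15, 5/3)
Ac = (0, 0, -2/45)
Σ b_i: (-2/3)·1 + 11/6·1 + (-16/9)·1 = -11/18 ≠ 1 ⇒ order 0.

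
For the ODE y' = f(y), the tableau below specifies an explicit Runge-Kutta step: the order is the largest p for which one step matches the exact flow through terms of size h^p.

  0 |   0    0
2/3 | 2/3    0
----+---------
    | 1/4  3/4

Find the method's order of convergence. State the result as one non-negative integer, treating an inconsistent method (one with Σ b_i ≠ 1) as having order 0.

2

b = (1/4, 3/4)
c = (0, 2/3)
Σ b_i: 1/4·1 + 3/4·1 = 1 ✓
b·c: 3/4·2/3 = 1/2 ✓; 2 stages ⇒ order 2.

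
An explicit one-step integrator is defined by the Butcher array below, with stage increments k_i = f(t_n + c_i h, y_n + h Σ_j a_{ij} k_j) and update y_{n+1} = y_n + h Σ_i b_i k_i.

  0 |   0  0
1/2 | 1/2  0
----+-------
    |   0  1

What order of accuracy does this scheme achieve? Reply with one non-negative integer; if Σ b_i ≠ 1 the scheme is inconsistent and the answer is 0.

2

b = (0, 1)
c = (0, 1/2)
Σ b_i: 1·1 = 1 ✓
b·c: 1·1/2 = 1/2 ✓; 2 stages ⇒ order 2.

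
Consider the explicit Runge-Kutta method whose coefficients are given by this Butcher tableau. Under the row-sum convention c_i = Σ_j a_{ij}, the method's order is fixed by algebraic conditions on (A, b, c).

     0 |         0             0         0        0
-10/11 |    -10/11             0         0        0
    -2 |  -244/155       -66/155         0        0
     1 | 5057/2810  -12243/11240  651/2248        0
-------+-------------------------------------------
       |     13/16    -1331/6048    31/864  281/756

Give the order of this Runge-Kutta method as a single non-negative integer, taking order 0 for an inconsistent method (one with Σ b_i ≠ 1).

4

b = (13/16, -1331/6048, 31/864, 281/756)
c = (0, -10/11, -2, 1)
Ac = (0, 0, 12/31, 231/562)
Σ b_i: 13/16·1 + (-1331/6048)·1 + 31/864·1 + 281/756·1 = 1 ✓
b·c: (-1331/6048)·(-10/11) + 31/864·(-2) + 281/756·1 = 1/2 ✓
b·c²: (-1331/6048)·100/121 + 31/864·4 + 281/756·1 = 1/3 ✓
b·Ac: 31/864·12/31 + 281/756·231/562 = 1/6 ✓
b·c³: (-1331/6048)·(-1000/1331) + 31/864·(-8) + 281/756·1 = 1/4 ✓
b·(c∘Ac): 31/864·(-24/31) + 281/756·231/562 = 1/8 ✓
b·Ac²: 31/864·(-120/341) + 281/756·798/3091 = 1/12 ✓
b·A²c: 281/756·63/562 = 1/24 ✓; 4 stages ⇒ order 4.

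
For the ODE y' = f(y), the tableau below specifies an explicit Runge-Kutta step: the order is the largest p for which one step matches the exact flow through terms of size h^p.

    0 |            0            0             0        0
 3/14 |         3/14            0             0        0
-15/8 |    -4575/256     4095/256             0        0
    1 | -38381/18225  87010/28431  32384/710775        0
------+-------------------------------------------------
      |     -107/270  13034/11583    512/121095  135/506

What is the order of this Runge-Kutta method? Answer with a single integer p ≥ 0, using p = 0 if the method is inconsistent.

b = (-107/270, 13034/11583, 512/121095, 135/506)
c = (0, 3/14, -15/8, 1)
Ac = (0, 0, 1755/512, 77/135)
Σ b_i: (-107/270)·1 + 13034/11583·1 + 512/121095·1 + 135/506·1 = 1 ✓
b·c: 13034/11583·3/14 + 512/121095·(-15/8) + 135/506·1 = 1/2 ✓
b·c²: 13034/11583·9/196 + 512/121095·225/64 + 135/506·1 = 1/3 ✓
b·Ac: 512/121095·1755/512 + 135/506·77/135 = 1/6 ✓
b·c³: 13034/11583·27/2744 + 512/121095·(-3375/512) + 135/506·1 = 1/4 ✓
b·(c∘Ac): 512/121095·(-26325/4096) + 135/506·77/135 = 1/8 ✓
b·Ac²: 512/121095·5265/7168 + 135/506·341/1134 = 1/12 ✓
b·A²c: 135/506·253/1620 = 1/24 ✓; 4 stages ⇒ order 4.

4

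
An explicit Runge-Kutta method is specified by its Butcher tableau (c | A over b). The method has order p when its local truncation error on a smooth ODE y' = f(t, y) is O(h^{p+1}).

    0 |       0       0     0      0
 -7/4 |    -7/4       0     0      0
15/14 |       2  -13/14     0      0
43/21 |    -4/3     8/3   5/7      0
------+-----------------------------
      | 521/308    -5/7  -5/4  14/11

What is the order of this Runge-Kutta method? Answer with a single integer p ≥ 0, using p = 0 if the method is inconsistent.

1

b = (521/308, -5/7, -5/4, 14/11)
c = (0, -7/4, 15/14, 43/21)
Ac = (0, 0, 13/8, -1147/294)
Σ b_i: 521/308·1 + (-5/7)·1 + (-5/4)·1 + 14/11·1 = 1 ✓
b·c: (-5/7)·(-7/4) + (-5/4)·15/14 + 14/11·43/21 = 4651/1848 ≠ 1/2 ⇒ order 1.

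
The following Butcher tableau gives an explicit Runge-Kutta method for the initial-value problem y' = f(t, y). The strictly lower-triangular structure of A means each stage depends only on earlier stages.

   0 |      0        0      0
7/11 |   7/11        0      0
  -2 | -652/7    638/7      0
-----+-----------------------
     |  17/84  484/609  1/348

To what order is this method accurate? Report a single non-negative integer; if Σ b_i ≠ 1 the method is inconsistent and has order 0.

3

b = (17/84, 484/609, 1/348)
c = (0, 7/11, -2)
Ac = (0, 0, 58)
Σ b_i: 17/84·1 + 484/609·1 + 1/348·1 = 1 ✓
b·c: 484/609·7/11 + 1/348·(-2) = 1/2 ✓
b·c²: 484/609·49/121 + 1/348·4 = 1/3 ✓
b·Ac: 1/348·58 = 1/6 ✓; 3 stages ⇒ order 3.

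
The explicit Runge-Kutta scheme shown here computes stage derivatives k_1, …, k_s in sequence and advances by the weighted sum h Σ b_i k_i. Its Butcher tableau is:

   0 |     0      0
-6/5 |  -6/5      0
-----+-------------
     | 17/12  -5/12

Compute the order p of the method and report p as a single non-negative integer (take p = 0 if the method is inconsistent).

2

b = (17/12, -5/12)
c = (0, -6/5)
Σ b_i: 17/12·1 + (-5/12)·1 = 1 ✓
b·c: (-5/12)·(-6/5) = 1/2 ✓; 2 stages ⇒ order 2.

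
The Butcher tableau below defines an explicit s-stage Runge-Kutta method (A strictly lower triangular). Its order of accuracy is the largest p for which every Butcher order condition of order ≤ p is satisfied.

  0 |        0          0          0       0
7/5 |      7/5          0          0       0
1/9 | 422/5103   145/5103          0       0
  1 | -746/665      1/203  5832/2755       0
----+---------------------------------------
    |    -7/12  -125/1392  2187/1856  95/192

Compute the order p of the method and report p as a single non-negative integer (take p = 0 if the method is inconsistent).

4

b = (-7/12, -125/1392, 2187/1856, 95/192)
c = (0, 7/5, 1/9, 1)
Ac = (0, 0, 29/729, 23/95)
Σ b_i: (-7/12)·1 + (-125/1392)·1 + 2187/1856·1 + 95/192·1 = 1 ✓
b·c: (-125/1392)·7/5 + 2187/1856·1/9 + 95/192·1 = 1/2 ✓
b·c²: (-125/1392)·49/25 + 2187/1856·1/81 + 95/192·1 = 1/3 ✓
b·Ac: 2187/1856·29/729 + 95/192·23/95 = 1/6 ✓
b·c³: (-125/1392)·343/125 + 2187/1856·1/729 + 95/192·1 = 1/4 ✓
b·(c∘Ac): 2187/1856·29/6561 + 95/192·23/95 = 1/8 ✓
b·Ac²: 2187/1856·203/3645 + 95/192·17/475 = 1/12 ✓
b·A²c: 95/192·8/95 = 1/24 ✓; 4 stages ⇒ order 4.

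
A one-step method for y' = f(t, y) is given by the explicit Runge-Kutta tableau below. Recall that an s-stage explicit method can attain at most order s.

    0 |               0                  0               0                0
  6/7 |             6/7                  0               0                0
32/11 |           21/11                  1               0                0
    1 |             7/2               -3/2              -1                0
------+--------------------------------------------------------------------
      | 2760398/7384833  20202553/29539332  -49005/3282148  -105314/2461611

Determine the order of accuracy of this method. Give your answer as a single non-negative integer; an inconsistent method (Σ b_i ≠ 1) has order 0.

b = (2760398/7384833, 20202553/29539332, -49005/3282148, -105314/2461611)
c = (0, 6/7, 32/11, 1)
Ac = (0, 0, 6/7, -323/77)
Σ b_i: 2760398/7384833·1 + 20202553/29539332·1 + (-49005/3282148)·1 + (-105314/2461611)·1 = 1 ✓
b·c: 20202553/29539332·6/7 + (-49005/3282148)·32/11 + (-105314/2461611)·1 = 1/2 ✓
b·c²: 20202553/29539332·36/49 + (-49005/3282148)·1024/121 + (-105314/2461611)·1 = 1/3 ✓
b·Ac: (-49005/3282148)·6/7 + (-105314/2461611)·(-323/77) = 1/6 ✓
b·c³: 20202553/29539332·216/343 + (-49005/3282148)·32768/1331 + (-105314/2461611)·1 = 3852668/189544047 ≠ 1/4 ⇒ order 3.
b·(c∘Ac): (-49005/3282148)·192/77 + (-105314/2461611)·(-323/77) = 350126/2461611 ≠ 1/8
b·Ac²: (-49005/3282148)·36/49 + (-105314/2461611)·(-56710/5929) = 75483865/189544047 ≠ 1/12
b·A²c: (-105314/2461611)·(-6/7) = 210628/5743759 ≠ 1/24

3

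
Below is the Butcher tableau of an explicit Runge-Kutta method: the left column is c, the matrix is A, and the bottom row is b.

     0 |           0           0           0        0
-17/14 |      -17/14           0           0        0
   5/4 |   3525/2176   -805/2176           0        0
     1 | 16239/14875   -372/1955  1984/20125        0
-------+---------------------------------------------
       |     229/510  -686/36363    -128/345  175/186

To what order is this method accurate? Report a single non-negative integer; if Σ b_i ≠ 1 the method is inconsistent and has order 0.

b = (229/510, -686/36363, -128/345, 175/186)
c = (0, -17/14, 5/4, 1)
Ac = (0, 0, 115/256, 62/175)
Σ b_i: 229/510·1 + (-686/36363)·1 + (-128/345)·1 + 175/186·1 = 1 ✓
b·c: (-686/36363)·(-17/14) + (-128/345)·5/4 + 175/186·1 = 1/2 ✓
b·c²: (-686/36363)·289/196 + (-128/345)·25/16 + 175/186·1 = 1/3 ✓
b·Ac: (-128/345)·115/256 + 175/186·62/175 = 1/6 ✓
b·c³: (-686/36363)·(-4913/2744) + (-128/345)·125/64 + 175/186·1 = 1/4 ✓
b·(c∘Ac): (-128/345)·575/1024 + 175/186·62/175 = 1/8 ✓
b·Ac²: (-128/345)·(-1955/3584) + 175/186·(-31/245) = 1/12 ✓
b·A²c: 175/186·31/700 = 1/24 ✓; 4 stages ⇒ order 4.

4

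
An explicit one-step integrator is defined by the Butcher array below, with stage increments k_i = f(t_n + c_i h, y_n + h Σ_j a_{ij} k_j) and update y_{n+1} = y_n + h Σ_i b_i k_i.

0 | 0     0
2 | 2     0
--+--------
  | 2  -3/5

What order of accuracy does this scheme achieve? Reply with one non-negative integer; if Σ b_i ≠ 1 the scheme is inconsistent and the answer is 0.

0

b = (2, -3/5)
c = (0, 2)
Σ b_i: 2·1 + (-3/5)·1 = 7/5 ≠ 1 ⇒ order 0.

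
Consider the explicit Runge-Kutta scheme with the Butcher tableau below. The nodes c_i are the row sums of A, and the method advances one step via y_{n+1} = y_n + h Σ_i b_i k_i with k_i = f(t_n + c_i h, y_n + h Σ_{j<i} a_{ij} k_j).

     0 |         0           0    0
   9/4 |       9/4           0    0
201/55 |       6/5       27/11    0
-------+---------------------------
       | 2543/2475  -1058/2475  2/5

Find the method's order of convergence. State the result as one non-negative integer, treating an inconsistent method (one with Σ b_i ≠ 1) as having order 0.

2

b = (2543/2475, -1058/2475, 2/5)
c = (0, 9/4, 201/55)
Ac = (0, 0, 243/44)
Σ b_i: 2543/2475·1 + (-1058/2475)·1 + 2/5·1 = 1 ✓
b·c: (-1058/2475)·9/4 + 2/5·201/55 = 1/2 ✓
b·c²: (-1058/2475)·81/16 + 2/5·40401/3025 = 384561/121000 ≠ 1/3 ⇒ order 2.
b·Ac: 2/5·243/44 = 243/110 ≠ 1/6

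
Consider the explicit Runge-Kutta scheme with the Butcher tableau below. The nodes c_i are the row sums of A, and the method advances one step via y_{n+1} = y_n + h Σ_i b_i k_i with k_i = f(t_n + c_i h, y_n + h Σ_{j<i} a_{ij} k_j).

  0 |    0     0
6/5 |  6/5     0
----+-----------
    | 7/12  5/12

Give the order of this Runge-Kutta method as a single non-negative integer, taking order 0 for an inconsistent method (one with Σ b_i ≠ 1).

b = (7/12, 5/12)
c = (0, 6/5)
Σ b_i: 7/12·1 + 5/12·1 = 1 ✓
b·c: 5/12·6/5 = 1/2 ✓; 2 stages ⇒ order 2.

2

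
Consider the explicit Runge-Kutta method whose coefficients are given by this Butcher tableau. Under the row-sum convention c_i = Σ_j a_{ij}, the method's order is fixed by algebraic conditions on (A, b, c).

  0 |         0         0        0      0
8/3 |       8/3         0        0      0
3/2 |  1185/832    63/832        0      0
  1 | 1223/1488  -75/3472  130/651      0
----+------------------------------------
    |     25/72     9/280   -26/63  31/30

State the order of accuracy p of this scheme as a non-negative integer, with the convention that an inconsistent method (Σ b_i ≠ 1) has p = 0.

b = (25/72, 9/280, -26/63, 31/30)
c = (0, 8/3, 3/2, 1)
Ac = (0, 0, 21/104, 15/62)
Σ b_i: 25/72·1 + 9/280·1 + (-26/63)·1 + 31/30·1 = 1 ✓
b·c: 9/280·8/3 + (-26/63)·3/2 + 31/30·1 = 1/2 ✓
b·c²: 9/280·64/9 + (-26/63)·9/4 + 31/30·1 = 1/3 ✓
b·Ac: (-26/63)·21/104 + 31/30·15/62 = 1/6 ✓
b·c³: 9/280·512/27 + (-26/63)·27/8 + 31/30·1 = 1/4 ✓
b·(c∘Ac): (-26/63)·63/208 + 31/30·15/62 = 1/8 ✓
b·Ac²: (-26/63)·7/13 + 31/30·55/186 = 1/12 ✓
b·A²c: 31/30·5/124 = 1/24 ✓; 4 stages ⇒ order 4.

4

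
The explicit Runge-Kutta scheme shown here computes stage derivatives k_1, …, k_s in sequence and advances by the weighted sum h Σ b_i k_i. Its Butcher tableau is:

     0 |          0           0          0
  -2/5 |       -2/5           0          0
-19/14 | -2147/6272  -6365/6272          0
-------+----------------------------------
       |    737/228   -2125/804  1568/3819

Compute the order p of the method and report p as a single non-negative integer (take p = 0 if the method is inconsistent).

b = (737/228, -2125/804, 1568/3819)
c = (0, -2/5, -19/14)
Ac = (0, 0, 1273/3136)
Σ b_i: 737/228·1 + (-2125/804)·1 + 1568/3819·1 = 1 ✓
b·c: (-2125/804)·(-2/5) + 1568/3819·(-19/14) = 1/2 ✓
b·c²: (-2125/804)·4/25 + 1568/3819·361/196 = 1/3 ✓
b·Ac: 1568/3819·1273/3136 = 1/6 ✓; 3 stages ⇒ order 3.

3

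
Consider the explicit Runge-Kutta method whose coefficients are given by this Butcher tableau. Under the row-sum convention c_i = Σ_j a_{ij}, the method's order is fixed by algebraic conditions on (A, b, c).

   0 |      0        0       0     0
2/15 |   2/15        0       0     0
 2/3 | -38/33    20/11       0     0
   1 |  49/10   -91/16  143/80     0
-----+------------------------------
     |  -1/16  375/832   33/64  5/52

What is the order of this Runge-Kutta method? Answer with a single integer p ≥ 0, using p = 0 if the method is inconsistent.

4

b = (-1/16, 375/832, 33/64, 5/52)
c = (0, 2/15, 2/3, 1)
Ac = (0, 0, 8/33, 13/30)
Σ b_i: (-1/16)·1 + 375/832·1 + 33/64·1 + 5/52·1 = 1 ✓
b·c: 375/832·2/15 + 33/64·2/3 + 5/52·1 = 1/2 ✓
b·c²: 375/832·4/225 + 33/64·4/9 + 5/52·1 = 1/3 ✓
b·Ac: 33/64·8/33 + 5/52·13/30 = 1/6 ✓
b·c³: 375/832·8/3375 + 33/64·8/27 + 5/52·1 = 1/4 ✓
b·(c∘Ac): 33/64·16/99 + 5/52·13/30 = 1/8 ✓
b·Ac²: 33/64·16/495 + 5/52·52/75 = 1/12 ✓
b·A²c: 5/52·13/30 = 1/24 ✓; 4 stages ⇒ order 4.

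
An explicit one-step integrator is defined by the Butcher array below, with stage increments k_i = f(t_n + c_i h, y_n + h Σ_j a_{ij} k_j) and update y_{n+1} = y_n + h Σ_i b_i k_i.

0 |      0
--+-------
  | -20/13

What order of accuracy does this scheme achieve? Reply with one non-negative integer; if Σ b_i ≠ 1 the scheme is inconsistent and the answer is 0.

0

b = (-20/13)
c = (0)
Σ b_i: (-20/13)·1 = -20/13 ≠ 1 ⇒ order 0.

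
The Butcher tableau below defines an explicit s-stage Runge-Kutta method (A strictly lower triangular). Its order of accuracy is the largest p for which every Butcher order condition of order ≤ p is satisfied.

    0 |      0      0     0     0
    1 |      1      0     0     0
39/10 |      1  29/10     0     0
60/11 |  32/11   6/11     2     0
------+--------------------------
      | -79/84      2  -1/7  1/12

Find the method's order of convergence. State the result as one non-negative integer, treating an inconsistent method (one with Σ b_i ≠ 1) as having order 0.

b = (-79/84, 2, -1/7, 1/12)
c = (0, 1, 39/10, 60/11)
Ac = (0, 0, 29/10, 459/55)
Σ b_i: (-79/84)·1 + 2·1 + (-1/7)·1 + 1/12·1 = 1 ✓
b·c: 2·1 + (-1/7)·39/10 + 1/12·60/11 = 1461/770 ≠ 1/2 ⇒ order 1.

1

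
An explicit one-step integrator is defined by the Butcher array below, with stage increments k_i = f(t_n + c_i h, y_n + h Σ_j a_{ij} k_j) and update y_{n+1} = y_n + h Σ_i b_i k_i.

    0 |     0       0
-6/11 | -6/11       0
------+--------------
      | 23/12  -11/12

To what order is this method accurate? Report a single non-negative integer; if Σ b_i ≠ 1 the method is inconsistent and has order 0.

2

b = (23/12, -11/12)
c = (0, -6/11)
Σ b_i: 23/12·1 + (-11/12)·1 = 1 ✓
b·c: (-11/12)·(-6/11) = 1/2 ✓; 2 stages ⇒ order 2.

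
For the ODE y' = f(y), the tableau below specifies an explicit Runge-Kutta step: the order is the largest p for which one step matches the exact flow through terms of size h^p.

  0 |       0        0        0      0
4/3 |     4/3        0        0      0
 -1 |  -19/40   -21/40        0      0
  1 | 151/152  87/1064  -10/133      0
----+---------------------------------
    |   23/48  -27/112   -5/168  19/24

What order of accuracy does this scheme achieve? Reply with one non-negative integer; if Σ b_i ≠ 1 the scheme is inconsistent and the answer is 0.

4

b = (23/48, -27/112, -5/168, 19/24)
c = (0, 4/3, -1, 1)
Ac = (0, 0, -7/10, 7/38)
Σ b_i: 23/48·1 + (-27/112)·1 + (-5/168)·1 + 19/24·1 = 1 ✓
b·c: (-27/112)·4/3 + (-5/168)·(-1) + 19/24·1 = 1/2 ✓
b·c²: (-27/112)·16/9 + (-5/168)·1 + 19/24·1 = 1/3 ✓
b·Ac: (-5/168)·(-7/10) + 19/24·7/38 = 1/6 ✓
b·c³: (-27/112)·64/27 + (-5/168)·(-1) + 19/24·1 = 1/4 ✓
b·(c∘Ac): (-5/168)·7/10 + 19/24·7/38 = 1/8 ✓
b·Ac²: (-5/168)·(-14/15) + 19/24·4/57 = 1/12 ✓
b·A²c: 19/24·1/19 = 1/24 ✓; 4 stages ⇒ order 4.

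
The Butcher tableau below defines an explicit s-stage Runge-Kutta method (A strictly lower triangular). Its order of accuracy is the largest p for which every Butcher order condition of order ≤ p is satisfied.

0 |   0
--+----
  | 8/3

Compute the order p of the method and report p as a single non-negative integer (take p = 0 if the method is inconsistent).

0

b = (8/3)
c = (0)
Σ b_i: 8/3·1 = 8/3 ≠ 1 ⇒ order 0.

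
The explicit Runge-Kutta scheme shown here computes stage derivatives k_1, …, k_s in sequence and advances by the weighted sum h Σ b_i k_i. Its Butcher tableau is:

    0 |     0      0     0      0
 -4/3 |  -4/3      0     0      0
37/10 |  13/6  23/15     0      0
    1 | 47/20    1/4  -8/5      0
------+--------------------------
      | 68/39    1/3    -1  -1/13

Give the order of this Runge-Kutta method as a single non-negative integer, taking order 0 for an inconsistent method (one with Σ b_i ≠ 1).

b = (68/39, 1/3, -1, -1/13)
c = (0, -4/3, 37/10, 1)
Ac = (0, 0, -92/45, -469/75)
Σ b_i: 68/39·1 + 1/3·1 + (-1)·1 + (-1/13)·1 = 1 ✓
b·c: 1/3·(-4/3) + (-1)·37/10 + (-1/13)·1 = -4939/1170 ≠ 1/2 ⇒ order 1.

1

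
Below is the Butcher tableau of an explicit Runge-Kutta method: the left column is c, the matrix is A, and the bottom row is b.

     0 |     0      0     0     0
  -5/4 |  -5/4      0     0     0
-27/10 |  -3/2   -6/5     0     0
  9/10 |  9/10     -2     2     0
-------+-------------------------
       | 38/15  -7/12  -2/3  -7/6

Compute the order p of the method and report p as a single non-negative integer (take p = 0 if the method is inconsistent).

0

b = (38/15, -7/12, -2/3, -7/6)
c = (0, -5/4, -27/10, 9/10)
Ac = (0, 0, 3/2, -29/10)
Σ b_i: 38/15·1 + (-7/12)·1 + (-2/3)·1 + (-7/6)·1 = 7/60 ≠ 1 ⇒ order 0.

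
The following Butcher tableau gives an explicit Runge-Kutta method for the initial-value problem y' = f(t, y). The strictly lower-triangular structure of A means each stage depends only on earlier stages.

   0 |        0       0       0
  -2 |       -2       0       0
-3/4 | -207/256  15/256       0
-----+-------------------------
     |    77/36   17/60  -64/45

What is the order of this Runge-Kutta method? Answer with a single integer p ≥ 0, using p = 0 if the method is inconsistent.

3

b = (77/36, 17/60, -64/45)
c = (0, -2, -3/4)
Ac = (0, 0, -15/128)
Σ b_i: 77/36·1 + 17/60·1 + (-64/45)·1 = 1 ✓
b·c: 17/60·(-2) + (-64/45)·(-3/4) = 1/2 ✓
b·c²: 17/60·4 + (-64/45)·9/16 = 1/3 ✓
b·Ac: (-64/45)·(-15/128) = 1/6 ✓; 3 stages ⇒ order 3.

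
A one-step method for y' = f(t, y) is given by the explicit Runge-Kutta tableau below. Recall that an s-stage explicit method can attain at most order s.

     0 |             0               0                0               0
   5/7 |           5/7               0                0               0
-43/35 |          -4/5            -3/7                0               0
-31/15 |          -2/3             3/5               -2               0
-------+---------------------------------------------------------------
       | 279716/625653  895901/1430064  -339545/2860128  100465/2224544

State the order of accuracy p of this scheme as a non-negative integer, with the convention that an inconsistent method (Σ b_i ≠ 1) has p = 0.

b = (279716/625653, 895901/1430064, -339545/2860128, 100465/2224544)
c = (0, 5/7, -43/35, -31/15)
Ac = (0, 0, -15/49, 101/35)
Σ b_i: 279716/625653·1 + 895901/1430064·1 + (-339545/2860128)·1 + 100465/2224544·1 = 1 ✓
b·c: 895901/1430064·5/7 + (-339545/2860128)·(-43/35) + 100465/2224544·(-31/15) = 1/2 ✓
b·c²: 895901/1430064·25/49 + (-339545/2860128)·1849/1225 + 100465/2224544·961/225 = 1/3 ✓
b·Ac: (-339545/2860128)·(-15/49) + 100465/2224544·101/35 = 1/6 ✓
b·c³: 895901/1430064·125/343 + (-339545/2860128)·(-79507/42875) + 100465/2224544·(-29791/3375) = 229058047/4598549550 ≠ 1/4 ⇒ order 3.
b·(c∘Ac): (-339545/2860128)·129/343 + 100465/2224544·(-3131/525) = -64172557/204379980 ≠ 1/8
b·Ac²: (-339545/2860128)·(-75/343) + 100465/2224544·(-3323/1225) = -19732999/204379980 ≠ 1/12
b·A²c: 100465/2224544·30/49 = 1506975/54501328 ≠ 1/24

3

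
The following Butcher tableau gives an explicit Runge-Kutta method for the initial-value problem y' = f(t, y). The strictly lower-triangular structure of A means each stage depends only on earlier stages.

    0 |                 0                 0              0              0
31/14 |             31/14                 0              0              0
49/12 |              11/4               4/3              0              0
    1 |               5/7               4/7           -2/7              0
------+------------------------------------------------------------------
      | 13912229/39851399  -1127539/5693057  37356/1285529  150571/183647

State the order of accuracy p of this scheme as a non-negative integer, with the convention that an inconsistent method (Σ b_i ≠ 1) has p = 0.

b = (13912229/39851399, -1127539/5693057, 37356/1285529, 150571/183647)
c = (0, 31/14, 49/12, 1)
Ac = (0, 0, 62/21, 29/294)
Σ b_i: 13912229/39851399·1 + (-1127539/5693057)·1 + 37356/1285529·1 + 150571/183647·1 = 1 ✓
b·c: (-1127539/5693057)·31/14 + 37356/1285529·49/12 + 150571/183647·1 = 1/2 ✓
b·c²: (-1127539/5693057)·961/196 + 37356/1285529·2401/144 + 150571/183647·1 = 1/3 ✓
b·Ac: 37356/1285529·62/21 + 150571/183647·29/294 = 1/6 ✓
b·c³: (-1127539/5693057)·29791/2744 + 37356/1285529·117649/1728 + 150571/183647·1 = 119972627/185116176 ≠ 1/4 ⇒ order 3.
b·(c∘Ac): 37356/1285529·217/18 + 150571/183647·29/294 = 23281147/53992218 ≠ 1/8
b·Ac²: 37356/1285529·961/147 + 150571/183647·(-48457/24696) = -131319187/92558088 ≠ 1/12
b·A²c: 150571/183647·(-124/147) = -18670804/26996109 ≠ 1/24

3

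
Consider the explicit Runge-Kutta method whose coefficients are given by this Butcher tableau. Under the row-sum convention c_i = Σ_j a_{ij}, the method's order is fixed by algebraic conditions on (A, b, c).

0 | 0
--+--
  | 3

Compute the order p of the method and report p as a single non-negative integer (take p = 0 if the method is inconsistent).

b = (3)
c = (0)
Σ b_i: 3·1 = 3 ≠ 1 ⇒ order 0.

0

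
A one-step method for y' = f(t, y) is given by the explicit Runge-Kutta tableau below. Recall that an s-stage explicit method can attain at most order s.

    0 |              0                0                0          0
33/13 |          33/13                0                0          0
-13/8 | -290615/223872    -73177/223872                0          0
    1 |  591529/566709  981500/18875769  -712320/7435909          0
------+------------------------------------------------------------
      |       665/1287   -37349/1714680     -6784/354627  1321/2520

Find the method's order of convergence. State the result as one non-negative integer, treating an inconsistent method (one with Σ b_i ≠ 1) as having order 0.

4

b = (665/1287, -37349/1714680, -6784/354627, 1321/2520)
c = (0, 33/13, -13/8, 1)
Ac = (0, 0, -5629/6784, 380/1321)
Σ b_i: 665/1287·1 + (-37349/1714680)·1 + (-6784/354627)·1 + 1321/2520·1 = 1 ✓
b·c: (-37349/1714680)·33/13 + (-6784/354627)·(-13/8) + 1321/2520·1 = 1/2 ✓
b·c²: (-37349/1714680)·1089/169 + (-6784/354627)·169/64 + 1321/2520·1 = 1/3 ✓
b·Ac: (-6784/354627)·(-5629/6784) + 1321/2520·380/1321 = 1/6 ✓
b·c³: (-37349/1714680)·35937/2197 + (-6784/354627)·(-2197/512) + 1321/2520·1 = 1/4 ✓
b·(c∘Ac): (-6784/354627)·73177/54272 + 1321/2520·380/1321 = 1/8 ✓
b·Ac²: (-6784/354627)·(-14289/6784) + 1321/2520·1410/17173 = 1/12 ✓
b·A²c: 1321/2520·105/1321 = 1/24 ✓; 4 stages ⇒ order 4.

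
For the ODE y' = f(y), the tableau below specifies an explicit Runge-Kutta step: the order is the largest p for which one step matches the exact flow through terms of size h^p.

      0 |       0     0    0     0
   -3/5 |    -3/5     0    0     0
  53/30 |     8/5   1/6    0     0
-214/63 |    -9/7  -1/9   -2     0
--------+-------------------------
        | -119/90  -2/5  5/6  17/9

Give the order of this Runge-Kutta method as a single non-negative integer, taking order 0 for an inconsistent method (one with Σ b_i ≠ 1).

1

b = (-119/90, -2/5, 5/6, 17/9)
c = (0, -3/5, 53/30, -214/63)
Ac = (0, 0, -1/10, -52/15)
Σ b_i: (-119/90)·1 + (-2/5)·1 + 5/6·1 + 17/9·1 = 1 ✓
b·c: (-2/5)·(-3/5) + 5/6·53/30 + 17/9·(-214/63) = -266717/56700 ≠ 1/2 ⇒ order 1.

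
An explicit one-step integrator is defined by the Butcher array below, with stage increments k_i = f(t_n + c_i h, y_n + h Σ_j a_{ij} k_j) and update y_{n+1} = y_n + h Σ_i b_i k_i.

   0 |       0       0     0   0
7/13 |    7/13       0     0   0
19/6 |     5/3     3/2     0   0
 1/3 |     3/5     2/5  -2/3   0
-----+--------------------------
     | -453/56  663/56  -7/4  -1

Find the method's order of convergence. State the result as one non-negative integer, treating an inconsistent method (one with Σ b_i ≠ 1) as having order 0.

b = (-453/56, 663/56, -7/4, -1)
c = (0, 7/13, 19/6, 1/3)
Ac = (0, 0, 21/26, -1109/585)
Σ b_i: (-453/56)·1 + 663/56·1 + (-7/4)·1 + (-1)·1 = 1 ✓
b·c: 663/56·7/13 + (-7/4)·19/6 + (-1)·1/3 = 1/2 ✓
b·c²: 663/56·49/169 + (-7/4)·361/36 + (-1)·1/9 = -26633/1872 ≠ 1/3 ⇒ order 2.
b·Ac: (-7/4)·21/26 + (-1)·(-1109/585) = 2257/4680 ≠ 1/6

2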